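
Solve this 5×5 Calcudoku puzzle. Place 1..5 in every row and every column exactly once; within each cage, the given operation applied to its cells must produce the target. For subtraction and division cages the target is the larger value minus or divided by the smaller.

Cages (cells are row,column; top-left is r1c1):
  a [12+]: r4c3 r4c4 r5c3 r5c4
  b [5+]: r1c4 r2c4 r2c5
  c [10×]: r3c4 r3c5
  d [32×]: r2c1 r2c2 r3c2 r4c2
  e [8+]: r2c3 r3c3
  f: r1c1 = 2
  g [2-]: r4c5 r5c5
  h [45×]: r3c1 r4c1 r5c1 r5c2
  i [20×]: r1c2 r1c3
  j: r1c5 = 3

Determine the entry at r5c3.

1

Cage f is a single given cell, so r1c1 = 2.
Row 1 already has 2, leaving r1c4 = 1.
J is a freebie, leaving r1c5 = 3.
Cage d has product 32, leaving r2c1 = 4.
Column 4 already has 1, so r2c4 = 3.
The 4 cells of cage h must have product 45; hence r5c2 = 3.
Row 2 now contains 3; hence r2c3 = 5.
The 3 cells of cage b must have sum 5; hence r2c5 = 1.
The two cells of cage e must have sum 8, leaving r3c3 = 3.
Cage i's pair has product 20, which forces r1c2 = 5.
Column 3 already has 5, leaving r1c3 = 4.
Row 2 now contains 1; hence r2c2 = 2.
Cage h needs product 45, so r4c1 = 3.
In row 3, 4 can only go at r3c2, so r3c2 = 4.
4 is placed in column 2, which forces r4c2 = 1.
Row 4 already has 1; hence r4c3 = 2.
Row 4 already has 2, so r4c5 = 4.
Column 3 already has 2; hence r5c3 = 1.
Column 5 now contains 4, which forces r5c5 = 2.
Cage h needs product 45, leaving r3c1 = 1.
Cage c needs two cells with product 10; hence r3c4 = 2.
Column 5 already has 2, so r3c5 = 5.
Row 4 already has 4, which forces r4c4 = 5.
Row 5 already has 1, so r5c1 = 5.
The 4 cells of cage a must have sum 12; hence r5c4 = 4.
The full grid is 2 5 4 1 3 / 4 2 5 3 1 / 1 4 3 2 5 / 3 1 2 5 4 / 5 3 1 4 2.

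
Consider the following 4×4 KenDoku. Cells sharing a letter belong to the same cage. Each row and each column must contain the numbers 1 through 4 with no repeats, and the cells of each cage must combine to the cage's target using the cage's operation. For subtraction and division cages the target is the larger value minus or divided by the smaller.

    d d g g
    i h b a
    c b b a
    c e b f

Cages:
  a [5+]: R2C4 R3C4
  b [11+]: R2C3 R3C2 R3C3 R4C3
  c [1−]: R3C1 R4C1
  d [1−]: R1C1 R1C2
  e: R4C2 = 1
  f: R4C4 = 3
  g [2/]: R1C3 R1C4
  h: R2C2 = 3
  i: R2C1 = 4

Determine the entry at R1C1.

3

I is a freebie; hence R2C1 = 4.
Cage h is a single given cell, so R2C2 = 3.
Cage e is a single given cell, so R4C2 = 1.
F is a freebie, so R4C4 = 3.
The two cells of cage a must have sum 5, leaving R2C4 = 1.
Cage a's pair has sum 5, leaving R3C4 = 4.
3 is placed in row 4, which forces R4C1 = 2.
The 4 cells of cage b must have sum 11, so R4C3 = 4.
Cage g needs two cells with quotient 2, so R1C3 = 1.
Column 4 now contains 4, which forces R1C4 = 2.
Row 2 now contains 1, leaving R2C3 = 2.
4 is placed in row 3; hence R3C2 = 2.
Cage b has sum 11, leaving R3C3 = 3.
Row 1 already has 1, so R1C1 = 3.
2 is placed in row 1, so R1C2 = 4.
3 is placed in row 3, leaving R3C1 = 1.
Filled in: 3 4 1 2 / 4 3 2 1 / 1 2 3 4 / 2 1 4 3.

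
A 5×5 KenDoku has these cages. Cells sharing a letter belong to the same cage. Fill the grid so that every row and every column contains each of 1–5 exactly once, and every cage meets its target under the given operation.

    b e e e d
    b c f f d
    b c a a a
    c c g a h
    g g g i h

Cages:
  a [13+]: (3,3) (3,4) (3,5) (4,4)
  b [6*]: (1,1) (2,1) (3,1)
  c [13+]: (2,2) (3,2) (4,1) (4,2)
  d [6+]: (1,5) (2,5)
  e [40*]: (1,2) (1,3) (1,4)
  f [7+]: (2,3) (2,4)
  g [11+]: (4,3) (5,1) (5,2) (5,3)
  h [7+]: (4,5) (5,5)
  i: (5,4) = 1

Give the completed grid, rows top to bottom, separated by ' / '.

Cage i is a single given cell; hence (5,4) = 1.
In row 1, 3 can only go at (1,1), so (1,1) = 3.
The only place for 1 in row 1 is (1,5).
The two cells of cage d must have sum 6, leaving (2,5) = 5.
The only place for 2 in column 5 is (3,5).
The 3 cells of cage b must have product 6, leaving (2,1) = 2.
Row 3 now contains 2, so (3,1) = 1.
The only place for 1 in row 2 is (2,2).
Row 4 needs a 1, and only (4,3) is open for it.
Cage g has sum 11; hence (5,1) = 5.
Column 1 already has 5, so (4,1) = 4.
Row 4 already has 4; hence (4,5) = 3.
Column 5 now contains 3, leaving (5,5) = 4.
Cage c has sum 13; hence (3,2) = 3.
Row 4 now contains 3, so (4,2) = 5.
Row 4 now contains 3, leaving (4,4) = 2.
3 is placed in column 2, leaving (5,2) = 2.
Row 5 already has 2, which forces (5,3) = 3.
2 is placed in column 2, which forces (1,2) = 4.
Cage e needs product 40; hence (1,3) = 2.
Cage e needs product 40, so (1,4) = 5.
Column 3 now contains 3, which forces (2,3) = 4.
The two cells of cage f must have sum 7; hence (2,4) = 3.
Column 3 already has 4, leaving (3,3) = 5.
Column 4 now contains 5, so (3,4) = 4.

3 4 2 5 1 / 2 1 4 3 5 / 1 3 5 4 2 / 4 5 1 2 3 / 5 2 3 1 4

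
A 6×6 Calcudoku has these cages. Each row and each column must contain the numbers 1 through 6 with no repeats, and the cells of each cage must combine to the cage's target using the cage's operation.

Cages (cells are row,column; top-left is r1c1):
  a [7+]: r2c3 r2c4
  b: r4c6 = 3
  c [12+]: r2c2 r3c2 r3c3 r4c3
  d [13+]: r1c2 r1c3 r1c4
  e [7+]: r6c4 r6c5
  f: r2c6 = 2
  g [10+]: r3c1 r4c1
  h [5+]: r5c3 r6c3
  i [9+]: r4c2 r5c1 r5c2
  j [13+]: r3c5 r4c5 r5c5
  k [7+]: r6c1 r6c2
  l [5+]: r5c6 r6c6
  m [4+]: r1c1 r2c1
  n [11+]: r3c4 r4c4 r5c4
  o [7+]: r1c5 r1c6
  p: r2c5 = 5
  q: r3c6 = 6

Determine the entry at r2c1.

P is a freebie, which forces r2c5 = 5.
F is a freebie, leaving r2c6 = 2.
Cage q is given; hence r3c6 = 6.
Cage b is given; hence r4c6 = 3.
6 is placed in row 3, leaving r3c1 = 4.
Row 3 already has 4, which forces r3c5 = 3.
Cage g's pair has sum 10, which forces r4c1 = 6.
Row 4 now contains 6, so r4c5 = 4.
Column 5 now contains 4; hence r5c5 = 6.
Column 5 already has 6, leaving r1c5 = 2.
Cage o needs two cells with sum 7, leaving r1c6 = 5.
Cage n has sum 11, leaving r5c4 = 4.
Row 5 already has 4, so r5c6 = 1.
Column 5 now contains 2, leaving r6c5 = 1.
1 is placed in column 6; hence r6c6 = 4.
Cage e needs two cells with sum 7, so r6c4 = 6.
Column 4 already has 6, which forces r1c4 = 3.
Column 4 already has 3, leaving r2c4 = 1.
3 is placed in row 1, leaving r1c1 = 1.
1 is placed in row 2; hence r2c1 = 3.
Row 2 already has 3, leaving r2c2 = 4.
Cage a needs two cells with sum 7, which forces r2c3 = 6.
4 is placed in column 2; hence r1c2 = 6.
6 is placed in column 3, leaving r1c3 = 4.
In row 6, 3 can only go at r6c3, so r6c3 = 3.
Column 3 already has 3; hence r5c3 = 2.
Cage c needs sum 12; hence r3c2 = 2.
2 is placed in row 3, which forces r3c4 = 5.
Cage i has sum 9, leaving r4c2 = 1.
1 is placed in row 4, so r4c3 = 5.
Column 4 already has 5; hence r4c4 = 2.
Row 5 already has 2; hence r5c1 = 5.
Cage i has sum 9, leaving r5c2 = 3.
5 is placed in column 1, so r6c1 = 2.
Column 2 now contains 2, so r6c2 = 5.
Row 3 now contains 5, so r3c3 = 1.
Completed grid: 1 6 4 3 2 5 / 3 4 6 1 5 2 / 4 2 1 5 3 6 / 6 1 5 2 4 3 / 5 3 2 4 6 1 / 2 5 3 6 1 4.

3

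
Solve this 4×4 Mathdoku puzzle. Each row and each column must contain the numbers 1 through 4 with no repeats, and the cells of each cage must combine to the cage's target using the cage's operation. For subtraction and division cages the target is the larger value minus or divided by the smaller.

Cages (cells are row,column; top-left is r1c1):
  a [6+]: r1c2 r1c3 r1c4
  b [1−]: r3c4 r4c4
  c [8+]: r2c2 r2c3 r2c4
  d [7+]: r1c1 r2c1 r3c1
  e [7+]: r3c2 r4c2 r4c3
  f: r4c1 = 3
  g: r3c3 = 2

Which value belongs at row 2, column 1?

Cage g is a single given cell, leaving r3c3 = 2.
F is a freebie, which forces r4c1 = 3.
Cage e has sum 7, so r4c2 = 2.
Row 4 already has 2; hence r4c4 = 4.
Cage a has sum 6, so r1c4 = 2.
The 3 cells of cage e must have sum 7, so r3c2 = 4.
Cage b needs two cells with difference 1, leaving r3c4 = 3.
Row 4 already has 4, which forces r4c3 = 1.
Cage d needs sum 7; hence r1c1 = 4.
Cage a has sum 6, so r1c2 = 1.
Column 3 already has 1, which forces r1c3 = 3.
Cage d has sum 7, which forces r2c1 = 2.
The 3 cells of cage c must have sum 8, so r2c2 = 3.
The 3 cells of cage c must have sum 8, which forces r2c3 = 4.
Column 4 now contains 3; hence r2c4 = 1.
Row 3 now contains 4, so r3c1 = 1.
Filled in: 4 1 3 2 / 2 3 4 1 / 1 4 2 3 / 3 2 1 4.

2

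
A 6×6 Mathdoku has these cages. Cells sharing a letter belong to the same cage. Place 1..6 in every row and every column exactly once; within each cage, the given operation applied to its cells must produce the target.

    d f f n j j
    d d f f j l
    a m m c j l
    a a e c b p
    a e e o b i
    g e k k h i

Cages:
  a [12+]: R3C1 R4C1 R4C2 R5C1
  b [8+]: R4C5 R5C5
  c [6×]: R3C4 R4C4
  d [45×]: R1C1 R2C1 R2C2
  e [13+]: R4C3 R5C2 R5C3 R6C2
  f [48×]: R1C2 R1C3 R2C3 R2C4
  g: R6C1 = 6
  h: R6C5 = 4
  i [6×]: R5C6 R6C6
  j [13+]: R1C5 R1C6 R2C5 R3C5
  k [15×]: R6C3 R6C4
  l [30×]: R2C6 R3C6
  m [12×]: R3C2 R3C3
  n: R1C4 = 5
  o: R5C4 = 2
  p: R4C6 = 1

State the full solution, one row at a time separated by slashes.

Cage d has product 45; hence R1C1 = 3.
N is a freebie, which forces R1C4 = 5.
Cage d needs product 45, leaving R2C1 = 5.
The 3 cells of cage d must have product 45, so R2C2 = 3.
Row 2 now contains 5, leaving R2C6 = 6.
Column 6 now contains 6, which forces R3C6 = 5.
P is a freebie, leaving R4C6 = 1.
O is a freebie, so R5C4 = 2.
Row 5 already has 2, so R5C6 = 3.
G is a freebie, leaving R6C1 = 6.
Column 4 now contains 5, so R6C4 = 3.
Cage h is given, so R6C5 = 4.
3 is placed in column 6, leaving R6C6 = 2.
Column 6 already has 2; hence R1C6 = 4.
Cage c needs two cells with product 6; hence R3C4 = 1.
Cage a has sum 12, which forces R4C2 = 5.
3 is placed in column 4, so R4C4 = 6.
5 is placed in column 2; hence R6C2 = 1.
Row 6 now contains 3, which forces R6C3 = 5.
Column 4 now contains 1, so R2C4 = 4.
Cage e needs sum 13, so R4C3 = 2.
2 is placed in row 4; hence R4C5 = 3.
The 4 cells of cage a must have sum 12, which forces R5C1 = 1.
The 4 cells of cage f must have product 48, which forces R1C2 = 2.
The 4 cells of cage f must have product 48, leaving R1C3 = 6.
Row 1 already has 6, so R1C5 = 1.
Column 3 already has 2; hence R2C3 = 1.
Column 5 now contains 1, so R2C5 = 2.
Cage a has sum 12; hence R3C1 = 2.
Column 2 now contains 2, which forces R3C2 = 4.
6 is placed in column 3, which forces R3C3 = 3.
2 is placed in column 5, so R3C5 = 6.
2 is placed in row 4, leaving R4C1 = 4.
4 is placed in column 2, which forces R5C2 = 6.
6 is placed in column 3, so R5C3 = 4.
Cage b's pair has sum 8, leaving R5C5 = 5.

3 2 6 5 1 4 / 5 3 1 4 2 6 / 2 4 3 1 6 5 / 4 5 2 6 3 1 / 1 6 4 2 5 3 / 6 1 5 3 4 2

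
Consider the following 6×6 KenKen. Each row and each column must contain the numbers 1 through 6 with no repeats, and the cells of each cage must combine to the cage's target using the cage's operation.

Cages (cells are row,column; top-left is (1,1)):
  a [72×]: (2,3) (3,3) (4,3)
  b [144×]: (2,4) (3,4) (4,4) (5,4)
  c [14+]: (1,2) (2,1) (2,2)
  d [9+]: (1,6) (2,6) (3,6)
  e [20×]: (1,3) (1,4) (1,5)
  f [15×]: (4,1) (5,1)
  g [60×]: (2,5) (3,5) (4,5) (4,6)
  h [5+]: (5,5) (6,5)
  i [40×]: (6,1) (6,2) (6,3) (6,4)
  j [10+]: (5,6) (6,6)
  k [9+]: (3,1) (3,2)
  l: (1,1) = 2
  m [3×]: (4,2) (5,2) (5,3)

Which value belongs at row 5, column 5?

Cage l is given, so (1,1) = 2.
Cage m needs product 3, which forces (4,2) = 1.
Cage m has product 3; hence (5,2) = 3.
Cage m has product 3, which forces (5,3) = 1.
The two cells of cage f must have product 15; hence (4,1) = 3.
Row 5 now contains 3, which forces (5,1) = 5.
5 is placed in column 1; hence (3,1) = 4.
Cage k's pair has sum 9, leaving (3,2) = 5.
4 is placed in column 1; hence (6,1) = 1.
Row 6 already has 1, so (6,5) = 3.
Cage c needs sum 14, leaving (1,2) = 6.
4 is placed in column 1, so (2,1) = 6.
The 3 cells of cage c must have sum 14, so (2,2) = 2.
The two cells of cage h must have sum 5; hence (5,5) = 2.
2 is placed in column 2, which forces (6,2) = 4.
Row 6 now contains 4, so (6,6) = 6.
Cage g has product 60, so (4,6) = 2.
6 is placed in column 6; hence (5,6) = 4.
The 4 cells of cage b must have product 144, which forces (2,4) = 3.
The 4 cells of cage b must have product 144, so (3,4) = 2.
The 4 cells of cage b must have product 144; hence (4,4) = 4.
4 is placed in row 5, so (5,4) = 6.
Column 4 already has 2, which forces (6,4) = 5.
Column 4 already has 5, so (1,4) = 1.
Row 2 now contains 3, so (2,3) = 4.
Cage a has product 72, so (3,3) = 3.
Row 3 already has 3, leaving (3,6) = 1.
Row 4 now contains 4, which forces (4,3) = 6.
Row 4 now contains 6; hence (4,5) = 5.
Row 6 now contains 5; hence (6,3) = 2.
Column 3 now contains 4, leaving (1,3) = 5.
Column 5 now contains 5, so (1,5) = 4.
Cage d has sum 9, which forces (1,6) = 3.
Column 5 now contains 5, so (2,5) = 1.
1 is placed in column 6; hence (2,6) = 5.
Row 3 already has 1; hence (3,5) = 6.
The full grid is 2 6 5 1 4 3 / 6 2 4 3 1 5 / 4 5 3 2 6 1 / 3 1 6 4 5 2 / 5 3 1 6 2 4 / 1 4 2 5 3 6.

2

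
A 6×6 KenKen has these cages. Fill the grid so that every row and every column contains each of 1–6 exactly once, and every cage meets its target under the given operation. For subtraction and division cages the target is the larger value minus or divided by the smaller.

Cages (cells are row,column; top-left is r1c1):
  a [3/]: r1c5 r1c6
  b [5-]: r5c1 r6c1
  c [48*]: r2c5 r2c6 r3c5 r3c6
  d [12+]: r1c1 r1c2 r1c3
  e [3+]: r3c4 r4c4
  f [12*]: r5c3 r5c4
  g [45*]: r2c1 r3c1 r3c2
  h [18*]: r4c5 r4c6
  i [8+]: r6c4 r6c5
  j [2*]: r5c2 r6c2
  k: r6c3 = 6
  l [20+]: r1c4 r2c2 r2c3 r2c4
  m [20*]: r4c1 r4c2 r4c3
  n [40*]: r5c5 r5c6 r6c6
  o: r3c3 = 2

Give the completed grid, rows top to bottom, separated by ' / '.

2 6 4 5 3 1 / 3 4 5 6 1 2 / 5 3 2 1 4 6 / 4 5 1 2 6 3 / 6 1 3 4 2 5 / 1 2 6 3 5 4

Cage g has product 45, which forces r2c1 = 3.
The 3 cells of cage g must have product 45, leaving r3c1 = 5.
The 3 cells of cage g must have product 45, leaving r3c2 = 3.
Cage o is a single given cell, leaving r3c3 = 2.
Row 3 already has 2, leaving r3c4 = 1.
1 is placed in column 4; hence r4c4 = 2.
Cage k is given, so r6c3 = 6.
Cage l needs sum 20; hence r1c4 = 5.
Cage b's pair has difference 5; hence r5c1 = 6.
Row 6 already has 6; hence r6c1 = 1.
Row 6 already has 1; hence r6c2 = 2.
Column 4 now contains 5, which forces r6c4 = 3.
Row 6 now contains 3, leaving r6c5 = 5.
Row 6 already has 5, leaving r6c6 = 4.
Cage d needs sum 12, so r1c1 = 2.
Cage d has sum 12, so r1c2 = 6.
The 3 cells of cage d must have sum 12, so r1c3 = 4.
Column 3 now contains 4; hence r2c3 = 5.
Cage c has product 48, which forces r3c5 = 4.
Column 6 already has 4, so r3c6 = 6.
Column 1 now contains 1, leaving r4c1 = 4.
5 is placed in column 3, so r4c3 = 1.
Column 6 now contains 6, which forces r4c6 = 3.
Column 2 already has 2, leaving r5c2 = 1.
The two cells of cage f must have product 12, which forces r5c3 = 3.
Column 4 already has 3; hence r5c4 = 4.
Cage n has product 40, leaving r5c5 = 2.
Cage n has product 40, so r5c6 = 5.
The two cells of cage a must have quotient 3, so r1c5 = 3.
Column 6 already has 3, so r1c6 = 1.
Row 2 already has 5, so r2c2 = 4.
4 is placed in column 4; hence r2c4 = 6.
Column 5 now contains 2; hence r2c5 = 1.
The 4 cells of cage c must have product 48, which forces r2c6 = 2.
Row 4 already has 1; hence r4c2 = 5.
3 is placed in row 4, leaving r4c5 = 6.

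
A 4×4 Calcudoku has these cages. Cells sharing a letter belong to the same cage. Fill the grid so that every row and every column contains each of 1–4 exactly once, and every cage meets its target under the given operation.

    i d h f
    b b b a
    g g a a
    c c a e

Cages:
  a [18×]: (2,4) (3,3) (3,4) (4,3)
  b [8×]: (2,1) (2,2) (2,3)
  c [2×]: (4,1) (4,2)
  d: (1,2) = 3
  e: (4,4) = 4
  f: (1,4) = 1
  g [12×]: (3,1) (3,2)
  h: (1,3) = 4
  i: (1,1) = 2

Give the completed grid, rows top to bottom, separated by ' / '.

Cage i is given, which forces (1,1) = 2.
Cage d is given; hence (1,2) = 3.
Cage h is given, so (1,3) = 4.
Cage f is a single given cell, so (1,4) = 1.
Column 2 now contains 3; hence (3,2) = 4.
Column 1 now contains 2, so (4,1) = 1.
Row 4 now contains 1, so (4,2) = 2.
Row 4 already has 2; hence (4,3) = 3.
Cage e is given; hence (4,4) = 4.
Column 1 already has 1, leaving (2,1) = 4.
Column 2 now contains 2, leaving (2,2) = 1.
The 3 cells of cage b must have product 8; hence (2,3) = 2.
Row 2 already has 2; hence (2,4) = 3.
Row 3 now contains 4; hence (3,1) = 3.
The 4 cells of cage a must have product 18, which forces (3,3) = 1.
Column 4 now contains 3; hence (3,4) = 2.

2 3 4 1 / 4 1 2 3 / 3 4 1 2 / 1 2 3 4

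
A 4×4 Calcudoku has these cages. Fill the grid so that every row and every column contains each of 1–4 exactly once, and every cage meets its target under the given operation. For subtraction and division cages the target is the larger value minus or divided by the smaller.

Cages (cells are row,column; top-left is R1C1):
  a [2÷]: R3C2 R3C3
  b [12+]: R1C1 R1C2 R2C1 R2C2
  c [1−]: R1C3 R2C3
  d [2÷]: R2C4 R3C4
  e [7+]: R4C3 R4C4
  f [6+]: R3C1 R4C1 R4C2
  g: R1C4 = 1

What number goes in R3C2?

2

Cage g is a single given cell; hence R1C4 = 1.
In row 3, 3 can only go at R3C1, so R3C1 = 3.
The only place for 3 in row 2 is R2C3.
Column 3 now contains 3; hence R4C3 = 4.
Cage e's pair has sum 7, so R4C4 = 3.
Column 3 already has 4, so R1C3 = 2.
Column 3 already has 2, so R3C3 = 1.
Row 1 already has 2, so R1C1 = 4.
Cage b has sum 12, so R1C2 = 3.
The 4 cells of cage b must have sum 12; hence R2C1 = 1.
The 4 cells of cage b must have sum 12, leaving R2C2 = 4.
Row 2 now contains 4, so R2C4 = 2.
Cage a needs two cells with quotient 2; hence R3C2 = 2.
Column 4 now contains 2; hence R3C4 = 4.
Column 1 already has 1, so R4C1 = 2.
Column 2 now contains 2; hence R4C2 = 1.
The full grid is 4 3 2 1 / 1 4 3 2 / 3 2 1 4 / 2 1 4 3.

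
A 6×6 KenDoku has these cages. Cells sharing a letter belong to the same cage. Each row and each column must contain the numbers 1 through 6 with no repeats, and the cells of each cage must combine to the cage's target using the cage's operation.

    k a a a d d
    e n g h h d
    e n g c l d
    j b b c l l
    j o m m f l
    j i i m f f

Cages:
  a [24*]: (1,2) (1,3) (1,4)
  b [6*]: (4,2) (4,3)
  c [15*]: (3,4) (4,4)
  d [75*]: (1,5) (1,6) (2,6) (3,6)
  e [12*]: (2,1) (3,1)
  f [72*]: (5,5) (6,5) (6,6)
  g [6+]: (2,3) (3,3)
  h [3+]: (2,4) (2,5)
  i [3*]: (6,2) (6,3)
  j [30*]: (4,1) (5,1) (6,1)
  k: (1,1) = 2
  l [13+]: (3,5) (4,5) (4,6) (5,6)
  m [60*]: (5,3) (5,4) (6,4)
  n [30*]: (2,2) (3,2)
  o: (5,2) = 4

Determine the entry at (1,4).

Cage k is given, so (1,1) = 2.
The 4 cells of cage d must have product 75, so (1,5) = 5.
O is a freebie, so (5,2) = 4.
The only place for 3 in row 1 is (1,6).
Row 2 needs a 3, and only (2,1) is open for it.
3 is placed in column 1, so (3,1) = 4.
The only place for 4 in row 2 is (2,3).
Cage a has product 24, which forces (1,4) = 4.
Cage g needs two cells with sum 6, which forces (3,3) = 2.
In row 2, 6 can only go at (2,2), so (2,2) = 6.
Column 2 already has 6, which forces (1,2) = 1.
The 3 cells of cage a must have product 24; hence (1,3) = 6.
Column 2 already has 6, so (3,2) = 5.
5 is placed in row 3, so (3,4) = 3.
5 is placed in row 3, so (3,6) = 1.
Column 2 already has 1, leaving (4,2) = 2.
Column 3 already has 6, which forces (4,3) = 3.
3 is placed in column 4, so (4,4) = 5.
Column 3 already has 6; hence (5,3) = 5.
Column 2 already has 1, leaving (6,2) = 3.
3 is placed in column 3, which forces (6,3) = 1.
1 is placed in column 6, which forces (2,6) = 5.
Row 3 now contains 1, so (3,5) = 6.
Cage l needs sum 13, leaving (4,5) = 1.
Cage l needs sum 13, so (4,6) = 4.
Column 5 already has 6, which forces (5,5) = 3.
The 4 cells of cage l must have sum 13; hence (5,6) = 2.
The 3 cells of cage j must have product 30; hence (6,1) = 5.
Column 6 now contains 4, leaving (6,6) = 6.
Cage h needs two cells with sum 3, so (2,4) = 1.
Column 5 now contains 1; hence (2,5) = 2.
Row 4 now contains 1, leaving (4,1) = 6.
Cage j has product 30, which forces (5,1) = 1.
2 is placed in row 5, leaving (5,4) = 6.
6 is placed in row 6, so (6,4) = 2.
The 3 cells of cage f must have product 72, which forces (6,5) = 4.
The full grid is 2 1 6 4 5 3 / 3 6 4 1 2 5 / 4 5 2 3 6 1 / 6 2 3 5 1 4 / 1 4 5 6 3 2 / 5 3 1 2 4 6.

4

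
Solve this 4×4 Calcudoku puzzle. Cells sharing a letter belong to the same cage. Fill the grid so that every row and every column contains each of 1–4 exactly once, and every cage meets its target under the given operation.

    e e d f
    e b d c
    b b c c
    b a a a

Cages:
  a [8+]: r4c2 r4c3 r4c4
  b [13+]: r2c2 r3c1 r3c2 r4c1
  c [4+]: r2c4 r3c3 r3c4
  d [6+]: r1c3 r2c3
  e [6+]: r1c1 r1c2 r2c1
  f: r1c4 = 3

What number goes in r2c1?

3

Cage f is a single given cell, so r1c4 = 3.
Cage c needs sum 4; hence r2c4 = 1.
Cage c has sum 4; hence r3c3 = 1.
The 3 cells of cage c must have sum 4, leaving r3c4 = 2.
Column 4 now contains 1, leaving r4c4 = 4.
Cage e needs sum 6, leaving r2c1 = 3.
Cage b has sum 13; hence r2c2 = 4.
4 is placed in row 2, so r2c3 = 2.
The 4 cells of cage b must have sum 13, which forces r3c1 = 4.
Cage b has sum 13; hence r3c2 = 3.
The 4 cells of cage b must have sum 13, so r4c1 = 2.
Cage a has sum 8; hence r4c2 = 1.
Row 4 already has 4, leaving r4c3 = 3.
Column 1 now contains 2, so r1c1 = 1.
1 is placed in column 2; hence r1c2 = 2.
2 is placed in column 3, so r1c3 = 4.
Filled in: 1 2 4 3 / 3 4 2 1 / 4 3 1 2 / 2 1 3 4.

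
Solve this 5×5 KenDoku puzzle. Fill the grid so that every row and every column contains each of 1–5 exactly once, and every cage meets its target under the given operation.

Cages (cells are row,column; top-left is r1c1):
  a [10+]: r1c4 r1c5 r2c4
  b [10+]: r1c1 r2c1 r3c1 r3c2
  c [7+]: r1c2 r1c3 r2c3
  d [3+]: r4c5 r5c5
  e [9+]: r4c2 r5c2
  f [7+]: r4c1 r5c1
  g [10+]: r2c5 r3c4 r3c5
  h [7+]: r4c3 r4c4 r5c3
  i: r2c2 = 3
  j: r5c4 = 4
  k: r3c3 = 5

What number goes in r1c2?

1

Cage i is given; hence r2c2 = 3.
K is a freebie, which forces r3c3 = 5.
Cage j is a single given cell, leaving r5c4 = 4.
Cage g needs sum 10; hence r2c5 = 5.
The two cells of cage e must have sum 9, leaving r4c2 = 4.
Row 5 already has 4, leaving r5c2 = 5.
Cage a needs sum 10; hence r1c4 = 5.
Cage f's pair has sum 7; hence r4c1 = 5.
Cage f needs two cells with sum 7, leaving r5c1 = 2.
Row 5 already has 2, so r5c3 = 3.
Row 5 already has 2, which forces r5c5 = 1.
Cage b needs sum 10; hence r3c2 = 2.
Column 3 now contains 3, leaving r4c3 = 1.
The 3 cells of cage h must have sum 7, leaving r4c4 = 3.
1 is placed in column 5, which forces r4c5 = 2.
Column 2 already has 2, which forces r1c2 = 1.
Column 4 already has 3; hence r3c4 = 1.
The 3 cells of cage g must have sum 10, leaving r3c5 = 4.
The 4 cells of cage b must have sum 10, leaving r1c1 = 4.
4 is placed in row 1, leaving r1c3 = 2.
4 is placed in column 5, leaving r1c5 = 3.
The 4 cells of cage b must have sum 10, so r2c1 = 1.
2 is placed in column 3, which forces r2c3 = 4.
Column 4 now contains 1, leaving r2c4 = 2.
4 is placed in row 3; hence r3c1 = 3.
Completed grid: 4 1 2 5 3 / 1 3 4 2 5 / 3 2 5 1 4 / 5 4 1 3 2 / 2 5 3 4 1.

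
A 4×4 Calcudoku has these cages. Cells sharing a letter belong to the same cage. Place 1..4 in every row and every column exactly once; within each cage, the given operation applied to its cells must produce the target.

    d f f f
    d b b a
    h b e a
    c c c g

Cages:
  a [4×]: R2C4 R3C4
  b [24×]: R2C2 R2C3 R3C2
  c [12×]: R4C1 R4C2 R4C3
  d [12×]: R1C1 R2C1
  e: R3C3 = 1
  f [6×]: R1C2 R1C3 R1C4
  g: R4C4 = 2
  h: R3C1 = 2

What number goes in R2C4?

H is a freebie, which forces R3C1 = 2.
Cage e is given; hence R3C3 = 1.
Row 3 now contains 1, so R3C4 = 4.
G is a freebie, so R4C4 = 2.
Column 4 already has 4, leaving R2C4 = 1.
4 is placed in row 3, which forces R3C2 = 3.
Cage f has product 6, leaving R1C2 = 1.
Cage f has product 6; hence R1C3 = 2.
Column 4 now contains 1; hence R1C4 = 3.
2 is placed in column 3, leaving R2C3 = 4.
Column 2 now contains 1; hence R4C2 = 4.
Column 3 now contains 4, so R4C3 = 3.
Row 1 now contains 3, leaving R1C1 = 4.
4 is placed in row 2, leaving R2C1 = 3.
4 is placed in row 2, which forces R2C2 = 2.
Row 4 already has 3, so R4C1 = 1.
Filled in: 4 1 2 3 / 3 2 4 1 / 2 3 1 4 / 1 4 3 2.

1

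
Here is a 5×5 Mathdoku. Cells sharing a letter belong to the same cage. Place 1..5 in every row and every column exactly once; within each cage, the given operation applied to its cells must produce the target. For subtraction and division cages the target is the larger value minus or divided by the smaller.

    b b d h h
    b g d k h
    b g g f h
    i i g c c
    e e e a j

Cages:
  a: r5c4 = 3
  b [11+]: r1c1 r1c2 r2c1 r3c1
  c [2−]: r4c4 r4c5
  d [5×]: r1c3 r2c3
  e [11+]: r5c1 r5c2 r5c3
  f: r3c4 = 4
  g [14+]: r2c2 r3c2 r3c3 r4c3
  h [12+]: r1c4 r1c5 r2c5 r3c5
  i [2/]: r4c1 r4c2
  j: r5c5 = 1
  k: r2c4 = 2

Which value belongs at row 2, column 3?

K is a freebie, leaving r2c4 = 2.
F is a freebie, leaving r3c4 = 4.
Cage a is a single given cell, leaving r5c4 = 3.
Cage j is given, so r5c5 = 1.
Cage h has sum 12, so r1c4 = 1.
1 is placed in column 4, so r4c4 = 5.
Cage c needs two cells with difference 2; hence r4c5 = 3.
Row 1 now contains 1, so r1c3 = 5.
The two cells of cage d must have product 5, which forces r2c3 = 1.
In row 3, 1 can only go at r3c1, so r3c1 = 1.
Row 4 needs a 1, and only r4c2 is open for it.
Cage i needs two cells with quotient 2, which forces r4c1 = 2.
Row 4 now contains 2, leaving r4c3 = 4.
4 is placed in column 3; hence r5c3 = 2.
Cage g needs sum 14, leaving r2c2 = 5.
Row 2 already has 5, so r2c5 = 4.
Cage g needs sum 14, which forces r3c2 = 2.
2 is placed in column 3, so r3c3 = 3.
Row 3 already has 2, so r3c5 = 5.
Column 2 already has 5, leaving r5c2 = 4.
Cage b has sum 11, so r1c1 = 4.
2 is placed in column 2, which forces r1c2 = 3.
Column 5 now contains 4, leaving r1c5 = 2.
Row 2 already has 5, which forces r2c1 = 3.
Row 5 now contains 4, which forces r5c1 = 5.
Completed grid: 4 3 5 1 2 / 3 5 1 2 4 / 1 2 3 4 5 / 2 1 4 5 3 / 5 4 2 3 1.

1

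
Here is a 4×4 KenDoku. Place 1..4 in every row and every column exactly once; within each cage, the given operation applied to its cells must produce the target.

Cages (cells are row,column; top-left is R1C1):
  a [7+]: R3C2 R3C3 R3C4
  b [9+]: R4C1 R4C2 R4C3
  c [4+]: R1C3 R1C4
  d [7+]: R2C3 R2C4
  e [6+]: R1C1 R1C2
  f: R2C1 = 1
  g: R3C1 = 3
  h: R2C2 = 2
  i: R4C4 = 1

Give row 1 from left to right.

2 4 1 3

Cage f is a single given cell, leaving R2C1 = 1.
Cage h is given, so R2C2 = 2.
Cage g is a single given cell, leaving R3C1 = 3.
I is a freebie; hence R4C4 = 1.
The two cells of cage e must have sum 6; hence R1C1 = 2.
Column 2 now contains 2, leaving R1C2 = 4.
Cage c's pair has sum 4, leaving R1C3 = 1.
1 is placed in column 4; hence R1C4 = 3.
3 is placed in column 4; hence R2C4 = 4.
Column 2 now contains 4; hence R3C2 = 1.
Column 4 already has 4, so R3C4 = 2.
Column 1 already has 2; hence R4C1 = 4.
Column 2 now contains 4, which forces R4C2 = 3.
Row 4 already has 3, leaving R4C3 = 2.
Row 2 now contains 4, leaving R2C3 = 3.
2 is placed in row 3, which forces R3C3 = 4.
Completed grid: 2 4 1 3 / 1 2 3 4 / 3 1 4 2 / 4 3 2 1.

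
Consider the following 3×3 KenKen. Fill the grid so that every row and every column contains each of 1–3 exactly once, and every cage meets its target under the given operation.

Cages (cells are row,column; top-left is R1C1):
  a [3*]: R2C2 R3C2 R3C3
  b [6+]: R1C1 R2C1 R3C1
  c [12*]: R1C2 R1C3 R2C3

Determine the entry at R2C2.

1

Cage c has product 12; hence R1C2 = 2.
Cage c needs product 12, so R1C3 = 3.
Cage a has product 3, so R2C2 = 1.
Cage c has product 12, which forces R2C3 = 2.
The 3 cells of cage a must have product 3, which forces R3C2 = 3.
Cage a has product 3, so R3C3 = 1.
Row 1 already has 3, which forces R1C1 = 1.
2 is placed in row 2; hence R2C1 = 3.
Row 3 already has 1, which forces R3C1 = 2.
The full grid is 1 2 3 / 3 1 2 / 2 3 1.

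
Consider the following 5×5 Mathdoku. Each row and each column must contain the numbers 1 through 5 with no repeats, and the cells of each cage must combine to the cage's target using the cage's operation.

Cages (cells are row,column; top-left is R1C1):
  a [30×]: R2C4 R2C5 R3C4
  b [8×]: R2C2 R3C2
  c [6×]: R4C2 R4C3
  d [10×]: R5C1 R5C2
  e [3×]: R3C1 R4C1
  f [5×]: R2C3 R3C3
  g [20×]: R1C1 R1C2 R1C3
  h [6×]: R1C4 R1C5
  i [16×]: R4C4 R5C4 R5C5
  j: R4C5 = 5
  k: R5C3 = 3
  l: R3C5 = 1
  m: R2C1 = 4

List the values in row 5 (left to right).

Cage m is given; hence R2C1 = 4.
Row 2 now contains 4, leaving R2C2 = 2.
Column 2 now contains 2; hence R3C2 = 4.
L is a freebie, leaving R3C5 = 1.
Column 2 now contains 2, so R4C2 = 3.
Row 4 now contains 3, so R4C3 = 2.
Row 4 now contains 2, so R4C4 = 4.
Cage j is a single given cell, leaving R4C5 = 5.
Column 2 now contains 2; hence R5C2 = 5.
K is a freebie, so R5C3 = 3.
4 is placed in column 4, which forces R5C4 = 1.
Cage g needs product 20, which forces R1C1 = 5.
Column 2 already has 5, which forces R1C2 = 1.
The 3 cells of cage g must have product 20, so R1C3 = 4.
The two cells of cage f must have product 5, so R2C3 = 1.
The 3 cells of cage a must have product 30, which forces R2C4 = 5.
Column 5 now contains 5; hence R2C5 = 3.
Row 3 already has 1, so R3C1 = 3.
Row 3 already has 1, leaving R3C3 = 5.
The 3 cells of cage a must have product 30, which forces R3C4 = 2.
Row 4 now contains 3, which forces R4C1 = 1.
Row 5 already has 5, so R5C1 = 2.
Cage i has product 16, leaving R5C5 = 4.
Column 4 now contains 2, leaving R1C4 = 3.
3 is placed in column 5, which forces R1C5 = 2.
The full grid is 5 1 4 3 2 / 4 2 1 5 3 / 3 4 5 2 1 / 1 3 2 4 5 / 2 5 3 1 4.

2 5 3 1 4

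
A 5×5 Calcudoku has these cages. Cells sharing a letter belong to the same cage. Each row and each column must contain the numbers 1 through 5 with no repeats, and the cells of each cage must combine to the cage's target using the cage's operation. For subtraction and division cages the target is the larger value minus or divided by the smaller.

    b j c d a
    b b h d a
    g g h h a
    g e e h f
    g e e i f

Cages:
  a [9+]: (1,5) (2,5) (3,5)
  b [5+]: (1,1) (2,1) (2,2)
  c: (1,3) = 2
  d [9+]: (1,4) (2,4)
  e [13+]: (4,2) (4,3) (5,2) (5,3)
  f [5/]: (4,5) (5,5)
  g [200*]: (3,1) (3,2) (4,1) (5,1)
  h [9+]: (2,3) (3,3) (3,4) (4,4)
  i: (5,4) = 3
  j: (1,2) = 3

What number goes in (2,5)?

J is a freebie, which forces (1,2) = 3.
Cage c is given, so (1,3) = 2.
Cage g needs product 200, so (3,2) = 5.
Cage i is a single given cell; hence (5,4) = 3.
Row 1 already has 2, so (1,1) = 1.
The 3 cells of cage b must have sum 5, so (2,1) = 3.
The 3 cells of cage b must have sum 5, which forces (2,2) = 1.
1 is placed in row 2; hence (2,3) = 5.
Row 2 now contains 5, so (2,4) = 4.
Row 2 now contains 5, so (2,5) = 2.
Column 2 now contains 1, so (4,2) = 4.
The 4 cells of cage e must have sum 13, which forces (4,3) = 3.
Column 4 already has 4, leaving (4,4) = 1.
Row 4 now contains 1, so (4,5) = 5.
Column 2 already has 4, so (5,2) = 2.
Column 3 now contains 5, so (5,3) = 4.
Column 5 already has 5, leaving (5,5) = 1.
Column 4 already has 4, so (1,4) = 5.
Column 5 already has 5, which forces (1,5) = 4.
Cage g needs product 200, leaving (3,1) = 4.
Column 3 now contains 3, so (3,3) = 1.
Column 4 now contains 1, leaving (3,4) = 2.
Column 5 already has 1, which forces (3,5) = 3.
Row 4 already has 5; hence (4,1) = 2.
4 is placed in row 5, leaving (5,1) = 5.
The full grid is 1 3 2 5 4 / 3 1 5 4 2 / 4 5 1 2 3 / 2 4 3 1 5 / 5 2 4 3 1.

2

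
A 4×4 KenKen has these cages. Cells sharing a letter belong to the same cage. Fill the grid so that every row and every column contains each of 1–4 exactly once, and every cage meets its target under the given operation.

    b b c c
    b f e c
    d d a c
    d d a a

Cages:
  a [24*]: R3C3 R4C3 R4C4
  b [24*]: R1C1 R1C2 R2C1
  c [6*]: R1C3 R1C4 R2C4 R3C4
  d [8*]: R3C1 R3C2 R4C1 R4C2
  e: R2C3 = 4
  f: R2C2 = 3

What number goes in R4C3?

The 4 cells of cage c must have product 6, leaving R1C3 = 1.
F is a freebie, so R2C2 = 3.
Cage e is a single given cell, leaving R2C3 = 4.
Cage b needs product 24, so R1C1 = 3.
Cage b has product 24; hence R1C2 = 4.
Row 1 now contains 3, so R1C4 = 2.
Row 2 now contains 4, which forces R2C1 = 2.
Column 4 already has 2, which forces R2C4 = 1.
Column 4 now contains 1, which forces R3C4 = 3.
The 3 cells of cage a must have product 24; hence R4C4 = 4.
Cage d needs product 8, leaving R3C1 = 4.
Cage d needs product 8, which forces R3C2 = 1.
Row 3 already has 3, so R3C3 = 2.
Row 4 now contains 4, so R4C1 = 1.
Cage d needs product 8, so R4C2 = 2.
Cage a has product 24, which forces R4C3 = 3.
The full grid is 3 4 1 2 / 2 3 4 1 / 4 1 2 3 / 1 2 3 4.

3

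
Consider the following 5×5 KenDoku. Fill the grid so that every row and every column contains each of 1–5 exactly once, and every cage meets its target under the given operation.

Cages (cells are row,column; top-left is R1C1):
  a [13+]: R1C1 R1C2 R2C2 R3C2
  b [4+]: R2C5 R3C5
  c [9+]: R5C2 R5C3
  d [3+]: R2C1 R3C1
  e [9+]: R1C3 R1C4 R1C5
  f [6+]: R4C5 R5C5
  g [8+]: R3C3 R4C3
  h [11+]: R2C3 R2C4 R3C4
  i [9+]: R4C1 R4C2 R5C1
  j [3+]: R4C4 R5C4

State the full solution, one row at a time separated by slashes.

4 2 1 3 5 / 1 4 2 5 3 / 2 3 5 4 1 / 5 1 3 2 4 / 3 5 4 1 2

In row 5, 3 can only go at R5C1, so R5C1 = 3.
Row 4 needs a 3, and only R4C3 is open for it.
Column 3 already has 3, leaving R3C3 = 5.
Column 3 already has 5, so R5C3 = 4.
4 is placed in column 3, which forces R2C3 = 2.
The 3 cells of cage h must have sum 11, leaving R2C4 = 5.
Cage h has sum 11, so R3C4 = 4.
Row 5 already has 4, so R5C2 = 5.
2 is placed in column 3, which forces R1C3 = 1.
Column 4 already has 4, so R1C4 = 3.
Cage e has sum 9, so R1C5 = 5.
Row 2 already has 2, which forces R2C1 = 1.
Row 2 already has 1, so R2C5 = 3.
Cage d's pair has sum 3, which forces R3C1 = 2.
3 is placed in column 5; hence R3C5 = 1.
Column 5 already has 5, leaving R4C5 = 4.
Column 5 already has 1, which forces R5C5 = 2.
Row 1 now contains 5, so R1C1 = 4.
Cage a has sum 13, so R1C2 = 2.
3 is placed in row 2; hence R2C2 = 4.
Row 3 already has 1, leaving R3C2 = 3.
Row 4 already has 4; hence R4C1 = 5.
The 3 cells of cage i must have sum 9, so R4C2 = 1.
The two cells of cage j must have sum 3, leaving R4C4 = 2.
2 is placed in row 5, leaving R5C4 = 1.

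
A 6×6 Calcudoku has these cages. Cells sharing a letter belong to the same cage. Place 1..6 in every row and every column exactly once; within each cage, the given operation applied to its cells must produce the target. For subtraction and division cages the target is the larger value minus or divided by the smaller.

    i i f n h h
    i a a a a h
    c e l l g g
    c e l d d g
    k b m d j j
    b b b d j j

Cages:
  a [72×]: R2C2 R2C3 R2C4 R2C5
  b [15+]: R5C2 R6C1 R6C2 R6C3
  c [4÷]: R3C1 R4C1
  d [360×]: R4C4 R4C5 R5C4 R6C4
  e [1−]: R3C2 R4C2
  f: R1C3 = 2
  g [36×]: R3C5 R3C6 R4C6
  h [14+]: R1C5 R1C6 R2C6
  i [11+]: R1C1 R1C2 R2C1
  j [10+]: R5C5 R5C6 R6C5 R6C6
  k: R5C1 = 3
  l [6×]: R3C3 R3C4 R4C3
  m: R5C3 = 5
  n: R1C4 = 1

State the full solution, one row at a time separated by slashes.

6 3 2 1 5 4 / 2 1 6 4 3 5 / 4 5 1 2 6 3 / 1 6 3 5 4 2 / 3 4 5 6 2 1 / 5 2 4 3 1 6

Cage f is a single given cell, which forces R1C3 = 2.
Cage n is given, which forces R1C4 = 1.
Cage k is a single given cell, leaving R5C1 = 3.
Cage m is a single given cell, so R5C3 = 5.
Cage l has product 6, leaving R3C4 = 2.
Row 2 needs a 2, and only R2C1 is open for it.
The only place for 5 in row 2 is R2C6.
In row 3, 5 can only go at R3C2, so R3C2 = 5.
The only place for 2 in row 4 is R4C6.
The only place for 4 in row 3 is R3C1.
Column 1 now contains 4; hence R4C1 = 1.
Row 4 now contains 1, so R4C3 = 3.
3 is placed in column 3, so R3C3 = 1.
The 4 cells of cage d must have product 360; hence R6C4 = 3.
The 4 cells of cage b must have sum 15, which forces R5C2 = 4.
4 is placed in row 5, so R5C4 = 6.
Row 5 now contains 6, leaving R5C6 = 1.
Cage b needs sum 15; hence R6C3 = 4.
Row 6 already has 4, leaving R6C6 = 6.
Cage i has sum 11, leaving R1C1 = 6.
Column 2 already has 4; hence R1C2 = 3.
6 is placed in row 1, so R1C5 = 5.
Row 1 already has 3, so R1C6 = 4.
3 is placed in column 2, so R2C2 = 1.
Column 3 now contains 4, leaving R2C3 = 6.
Column 4 already has 6, which forces R2C4 = 4.
Row 2 already has 1, so R2C5 = 3.
Cage g needs product 36, which forces R3C5 = 6.
Column 6 now contains 6, leaving R3C6 = 3.
Column 2 already has 4; hence R4C2 = 6.
4 is placed in column 4, leaving R4C4 = 5.
Column 5 already has 5, leaving R4C5 = 4.
Row 5 already has 1, so R5C5 = 2.
Row 6 already has 6; hence R6C1 = 5.
Cage b needs sum 15, leaving R6C2 = 2.
Cage j has sum 10, leaving R6C5 = 1.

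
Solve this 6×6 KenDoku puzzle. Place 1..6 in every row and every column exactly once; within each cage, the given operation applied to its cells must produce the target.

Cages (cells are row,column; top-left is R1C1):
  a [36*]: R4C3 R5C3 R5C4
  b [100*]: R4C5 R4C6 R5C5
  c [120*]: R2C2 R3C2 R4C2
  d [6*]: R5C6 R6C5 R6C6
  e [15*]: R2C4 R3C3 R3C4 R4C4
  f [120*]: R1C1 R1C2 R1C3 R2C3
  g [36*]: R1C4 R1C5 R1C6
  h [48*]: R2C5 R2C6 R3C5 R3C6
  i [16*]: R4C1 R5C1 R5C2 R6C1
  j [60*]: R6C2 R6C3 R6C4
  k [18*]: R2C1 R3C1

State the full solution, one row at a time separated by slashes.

Cage e has product 15, which forces R3C3 = 1.
Cage b needs product 100; hence R4C5 = 4.
Cage b needs product 100, which forces R4C6 = 5.
Cage i has product 16, so R5C2 = 2.
The 3 cells of cage b must have product 100, which forces R5C5 = 5.
5 is placed in row 4, so R4C2 = 6.
Column 1 needs a 5, and only R1C1 is open for it.
The only place for 1 in row 1 is R1C2.
Row 1 needs a 4, and only R1C3 is open for it.
4 is placed in column 3, which forces R2C3 = 6.
The 3 cells of cage a must have product 36; hence R4C3 = 2.
Column 3 now contains 6, leaving R5C3 = 3.
3 is placed in row 5, which forces R5C4 = 6.
3 is placed in row 5, which forces R5C6 = 1.
3 is placed in column 3; hence R6C3 = 5.
Row 2 now contains 6, leaving R2C1 = 3.
Cage k needs two cells with product 18, which forces R3C1 = 6.
Row 4 already has 2, so R4C1 = 1.
Row 4 already has 1, leaving R4C4 = 3.
Row 5 already has 1, so R5C1 = 4.
Cage i has product 16, which forces R6C1 = 2.
Column 4 already has 3, so R6C4 = 4.
Column 4 already has 3, leaving R1C4 = 2.
Cage e needs product 15; hence R2C4 = 1.
The 4 cells of cage h must have product 48, leaving R2C5 = 2.
Cage h needs product 48, so R2C6 = 4.
Column 4 already has 3, so R3C4 = 5.
The 4 cells of cage h must have product 48, so R3C5 = 3.
Cage h needs product 48, which forces R3C6 = 2.
Row 6 already has 4, so R6C2 = 3.
The 3 cells of cage d must have product 6; hence R6C5 = 1.
Cage d needs product 6, which forces R6C6 = 6.
Column 5 already has 3, so R1C5 = 6.
Column 6 already has 6, leaving R1C6 = 3.
Row 2 already has 4, so R2C2 = 5.
Row 3 already has 5, leaving R3C2 = 4.

5 1 4 2 6 3 / 3 5 6 1 2 4 / 6 4 1 5 3 2 / 1 6 2 3 4 5 / 4 2 3 6 5 1 / 2 3 5 4 1 6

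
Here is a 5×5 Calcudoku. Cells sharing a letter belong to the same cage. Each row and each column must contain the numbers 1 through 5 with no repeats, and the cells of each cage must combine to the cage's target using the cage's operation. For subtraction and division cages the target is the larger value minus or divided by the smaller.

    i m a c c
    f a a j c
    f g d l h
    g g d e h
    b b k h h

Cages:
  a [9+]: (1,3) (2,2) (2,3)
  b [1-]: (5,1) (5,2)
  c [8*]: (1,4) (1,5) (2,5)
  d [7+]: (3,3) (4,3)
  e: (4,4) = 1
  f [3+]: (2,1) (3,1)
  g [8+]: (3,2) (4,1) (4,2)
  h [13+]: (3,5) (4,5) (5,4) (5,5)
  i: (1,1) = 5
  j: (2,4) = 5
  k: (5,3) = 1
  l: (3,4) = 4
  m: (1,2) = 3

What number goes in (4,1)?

3

Cage i is given; hence (1,1) = 5.
M is a freebie, which forces (1,2) = 3.
Cage j is a single given cell, leaving (2,4) = 5.
Cage l is a single given cell, so (3,4) = 4.
E is a freebie; hence (4,4) = 1.
Cage k is a single given cell, so (5,3) = 1.
1 is placed in column 4, which forces (1,4) = 2.
The 3 cells of cage a must have sum 9, leaving (2,3) = 3.
Column 4 now contains 2, so (5,4) = 3.
2 is placed in row 1, so (1,3) = 4.
Row 1 now contains 4; hence (1,5) = 1.
Cage a needs sum 9, leaving (2,2) = 2.
Column 5 already has 1; hence (2,5) = 4.
Column 2 already has 2, so (3,2) = 1.
3 is placed in row 5, leaving (5,1) = 4.
Cage b needs two cells with difference 1, leaving (5,2) = 5.
Row 5 already has 5, which forces (5,5) = 2.
2 is placed in row 2, so (2,1) = 1.
1 is placed in row 3, which forces (3,1) = 2.
Row 3 already has 2; hence (3,3) = 5.
Row 3 now contains 5, leaving (3,5) = 3.
Cage g needs sum 8, which forces (4,1) = 3.
Column 2 already has 5; hence (4,2) = 4.
Column 3 now contains 5, so (4,3) = 2.
Column 5 already has 3, which forces (4,5) = 5.
The full grid is 5 3 4 2 1 / 1 2 3 5 4 / 2 1 5 4 3 / 3 4 2 1 5 / 4 5 1 3 2.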